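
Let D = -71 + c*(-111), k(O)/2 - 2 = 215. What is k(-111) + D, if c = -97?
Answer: 11130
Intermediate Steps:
k(O) = 434 (k(O) = 4 + 2*215 = 4 + 430 = 434)
D = 10696 (D = -71 - 97*(-111) = -71 + 10767 = 10696)
k(-111) + D = 434 + 10696 = 11130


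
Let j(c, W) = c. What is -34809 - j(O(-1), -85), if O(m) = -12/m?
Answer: -34821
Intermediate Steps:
-34809 - j(O(-1), -85) = -34809 - (-12)/(-1) = -34809 - (-12)*(-1) = -34809 - 1*12 = -34809 - 12 = -34821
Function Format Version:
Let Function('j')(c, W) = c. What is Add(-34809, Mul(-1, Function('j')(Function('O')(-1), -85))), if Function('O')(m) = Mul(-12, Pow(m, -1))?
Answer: -34821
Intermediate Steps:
Add(-34809, Mul(-1, Function('j')(Function('O')(-1), -85))) = Add(-34809, Mul(-1, Mul(-12, Pow(-1, -1)))) = Add(-34809, Mul(-1, Mul(-12, -1))) = Add(-34809, Mul(-1, 12)) = Add(-34809, -12) = -34821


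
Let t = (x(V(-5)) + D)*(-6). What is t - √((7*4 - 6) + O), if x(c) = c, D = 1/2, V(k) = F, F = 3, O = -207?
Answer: -21 - I*√185 ≈ -21.0 - 13.601*I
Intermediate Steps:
V(k) = 3
D = ½ ≈ 0.50000
t = -21 (t = (3 + ½)*(-6) = (7/2)*(-6) = -21)
t - √((7*4 - 6) + O) = -21 - √((7*4 - 6) - 207) = -21 - √((28 - 6) - 207) = -21 - √(22 - 207) = -21 - √(-185) = -21 - I*√185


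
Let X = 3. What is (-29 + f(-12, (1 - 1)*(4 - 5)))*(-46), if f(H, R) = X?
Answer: 1196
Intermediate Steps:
f(H, R) = 3
(-29 + f(-12, (1 - 1)*(4 - 5)))*(-46) = (-29 + 3)*(-46) = -26*(-46) = 1196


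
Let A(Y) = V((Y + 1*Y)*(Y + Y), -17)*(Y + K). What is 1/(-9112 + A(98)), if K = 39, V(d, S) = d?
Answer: 1/5253880 ≈ 1.9034e-7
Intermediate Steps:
A(Y) = 4*Y²*(39 + Y) (A(Y) = ((Y + 1*Y)*(Y + Y))*(Y + 39) = ((Y + Y)*(2*Y))*(39 + Y) = ((2*Y)*(2*Y))*(39 + Y) = (4*Y²)*(39 + Y) = 4*Y²*(39 + Y))
1/(-9112 + A(98)) = 1/(-9112 + 4*98²*(39 + 98)) = 1/(-9112 + 4*9604*137) = 1/(-9112 + 5262992) = 1/5253880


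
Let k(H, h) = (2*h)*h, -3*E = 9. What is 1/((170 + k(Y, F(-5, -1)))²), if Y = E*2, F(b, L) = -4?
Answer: 1/40804 ≈ 2.4507e-5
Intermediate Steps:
E = -3 (E = -⅓*9 = -3)
Y = -6 (Y = -3*2 = -6)
k(H, h) = 2*h²
1/((170 + k(Y, F(-5, -1)))²) = 1/((170 + 2*(-4)²)²) = 1/((170 + 2*16)²) = 1/((170 + 32)²) = 1/(202²) = 1/40804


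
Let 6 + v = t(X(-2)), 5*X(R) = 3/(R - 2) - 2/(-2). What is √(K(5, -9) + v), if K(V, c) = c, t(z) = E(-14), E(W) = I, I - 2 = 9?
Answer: 2*I ≈ 2.0*I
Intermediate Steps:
I = 11 (I = 2 + 9 = 11)
E(W) = 11
X(R) = ⅕ + 3/(5*(-2 + R)) (X(R) = (3/(R - 2) - 2/(-2))/5 = (3/(-2 + R) - 2*(-½))/5 = (3/(-2 + R) + 1)/5 = (1 + 3/(-2 + R))/5 = ⅕ + 3/(5*(-2 + R)))
t(z) = 11
v = 5 (v = -6 + 11 = 5)
√(K(5, -9) + v) = √(-9 + 5) = √(-4) = 2*I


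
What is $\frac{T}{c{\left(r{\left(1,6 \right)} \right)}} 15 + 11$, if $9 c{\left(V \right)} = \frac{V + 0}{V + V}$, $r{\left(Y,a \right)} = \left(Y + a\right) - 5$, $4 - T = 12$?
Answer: $-2149$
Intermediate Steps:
$T = -8$ ($T = 4 - 12 = -8$)
$r{\left(Y,a \right)} = -5 + Y + a$
$c{\left(V \right)} = \frac{1}{18}$ ($c{\left(V \right)} = \frac{\left(V + 0\right) \frac{1}{V + V}}{9} = \frac{V \frac{1}{2 V}}{9} = \frac{1}{9} \cdot \frac{1}{2} = \frac{1}{18}$)
$\frac{T}{c{\left(r{\left(1,6 \right)} \right)}} 15 + 11 = - 8 \frac{1}{\frac{1}{18}} \cdot 15 + 11 = \left(-8\right) 18 \cdot 15 + 11 = \left(-144\right) 15 + 11 = -2160 + 11 = -2149$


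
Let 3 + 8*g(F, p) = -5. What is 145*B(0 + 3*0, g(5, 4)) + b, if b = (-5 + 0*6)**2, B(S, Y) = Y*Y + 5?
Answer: 895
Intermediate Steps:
g(F, p) = -1 (g(F, p) = -3/8 + (1/8)*(-5) = -3/8 - 5/8 = -1)
B(S, Y) = 5 + Y**2 (B(S, Y) = Y**2 + 5 = 5 + Y**2)
b = 25 (b = (-5 + 0)**2 = (-5)**2 = 25)
145*B(0 + 3*0, g(5, 4)) + b = 145*(5 + (-1)**2) + 25 = 145*(5 + 1) + 25 = 145*6 + 25 = 870 + 25 = 895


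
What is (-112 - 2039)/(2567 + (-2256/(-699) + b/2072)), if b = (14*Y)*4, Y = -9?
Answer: -6181257/7385278 ≈ -0.83697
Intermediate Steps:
b = -504 (b = (14*(-9))*4 = -126*4 = -504)
(-112 - 2039)/(2567 + (-2256/(-699) + b/2072)) = (-112 - 2039)/(2567 + (-2256/(-699) - 504/2072)) = -2151/(2567 + (-2256*(-1/699) - 504*1/2072)) = -2151/(2567 + (752/233 - 9/37)) = -2151/(2567 + 25727/8621) = -2151/22155834/8621 = -2151*8621/22155834 = -6181257/7385278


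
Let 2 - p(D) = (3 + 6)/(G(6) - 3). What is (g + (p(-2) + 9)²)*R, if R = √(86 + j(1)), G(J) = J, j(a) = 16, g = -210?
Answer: -146*√102 ≈ -1474.5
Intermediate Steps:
p(D) = -1 (p(D) = 2 - (3 + 6)/(6 - 3) = 2 - 9/3 = 2 - 1*3 = 2 - 3 = -1)
R = √102 (R = √(86 + 16) = √102 ≈ 10.100)
(g + (p(-2) + 9)²)*R = (-210 + (-1 + 9)²)*√102 = (-210 + 8²)*√102 = (-210 + 64)*√102 = -146*√102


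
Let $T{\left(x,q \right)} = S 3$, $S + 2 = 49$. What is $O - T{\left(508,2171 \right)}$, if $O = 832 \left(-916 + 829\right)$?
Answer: $-72525$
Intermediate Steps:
$S = 47$ ($S = -2 + 49 = 47$)
$T{\left(x,q \right)} = 141$ ($T{\left(x,q \right)} = 47 \cdot 3 = 141$)
$O = -72384$ ($O = 832 \left(-87\right) = -72384$)
$O - T{\left(508,2171 \right)} = -72384 - 141 = -72525$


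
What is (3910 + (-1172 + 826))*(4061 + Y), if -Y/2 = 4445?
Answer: -17210556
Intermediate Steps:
Y = -8890 (Y = -2*4445 = -8890)
(3910 + (-1172 + 826))*(4061 + Y) = (3910 + (-1172 + 826))*(4061 - 8890) = (3910 - 346)*(-4829) = 3564*(-4829) = -17210556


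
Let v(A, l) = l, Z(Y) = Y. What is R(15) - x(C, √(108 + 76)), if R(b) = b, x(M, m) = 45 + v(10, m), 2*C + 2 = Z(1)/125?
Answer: -30 - 2*√46 ≈ -43.565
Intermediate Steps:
C = -249/250 (C = -1 + (1/125)/2 = -1 + (1*(1/125))/2 = -1 + (½)*(1/125) = -1 + 1/250 = -249/250 ≈ -0.99600)
x(M, m) = 45 + m
R(15) - x(C, √(108 + 76)) = 15 - (45 + √(108 + 76)) = 15 - (45 + √184) = 15 - (45 + 2*√46) = 15 + (-45 - 2*√46) = -30 - 2*√46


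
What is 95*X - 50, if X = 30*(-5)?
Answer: -14300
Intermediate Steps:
X = -150
95*X - 50 = 95*(-150) - 50 = -14250 - 50 = -14300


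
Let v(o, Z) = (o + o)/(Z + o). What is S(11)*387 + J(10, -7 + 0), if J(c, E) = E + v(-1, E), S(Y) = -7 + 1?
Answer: -9315/4 ≈ -2328.8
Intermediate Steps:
v(o, Z) = 2*o/(Z + o) (v(o, Z) = (2*o)/(Z + o) = 2*o/(Z + o))
S(Y) = -6
J(c, E) = E - 2/(-1 + E) (J(c, E) = E + 2*(-1)/(E - 1) = E + 2*(-1)/(-1 + E) = E - 2/(-1 + E))
S(11)*387 + J(10, -7 + 0) = -6*387 + (-2 + (-7 + 0)*(-1 + (-7 + 0)))/(-1 + (-7 + 0)) = -2322 + (-2 - 7*(-1 - 7))/(-1 - 7) = -2322 + (-2 - 7*(-8))/(-8) = -2322 - (-2 + 56)/8 = -2322 - ⅛*54 = -2322 - 27/4 = -9315/4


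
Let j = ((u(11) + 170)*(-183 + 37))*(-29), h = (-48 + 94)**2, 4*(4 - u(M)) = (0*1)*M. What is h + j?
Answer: 738832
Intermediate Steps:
u(M) = 4 (u(M) = 4 - 0*1*M/4 = 4 - 0*M = 4 - 1/4*0 = 4 + 0 = 4)
h = 2116 (h = 46**2 = 2116)
j = 736716 (j = ((4 + 170)*(-183 + 37))*(-29) = (174*(-146))*(-29) = -25404*(-29) = 736716)
h + j = 2116 + 736716 = 738832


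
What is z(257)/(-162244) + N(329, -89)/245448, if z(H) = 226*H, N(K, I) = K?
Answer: -507240445/1422230904 ≈ -0.35665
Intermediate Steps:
z(257)/(-162244) + N(329, -89)/245448 = (226*257)/(-162244) + 329/245448 = 58082*(-1/162244) + 329*(1/245448) = -29041/81122 + 47/35064 = -507240445/1422230904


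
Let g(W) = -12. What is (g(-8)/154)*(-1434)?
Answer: 8604/77 ≈ 111.74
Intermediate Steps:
(g(-8)/154)*(-1434) = -12/154*(-1434) = -12*1/154*(-1434) = -6/77*(-1434) = 8604/77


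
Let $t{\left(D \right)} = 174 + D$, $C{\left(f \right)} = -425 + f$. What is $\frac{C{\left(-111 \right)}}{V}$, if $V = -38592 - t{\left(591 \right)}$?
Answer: $\frac{536}{39357} \approx 0.013619$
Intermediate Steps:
$V = -39357$ ($V = -38592 - \left(174 + 591\right) = -38592 - 765 = -39357$)
$\frac{C{\left(-111 \right)}}{V} = \frac{-425 - 111}{-39357} = \left(-536\right) \left(- \frac{1}{39357}\right) = \frac{536}{39357}$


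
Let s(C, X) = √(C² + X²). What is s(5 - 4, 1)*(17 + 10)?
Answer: 27*√2 ≈ 38.184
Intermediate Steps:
s(5 - 4, 1)*(17 + 10) = √((5 - 4)² + 1²)*(17 + 10) = √(1² + 1)*27 = √(1 + 1)*27 = √2*27 = 27*√2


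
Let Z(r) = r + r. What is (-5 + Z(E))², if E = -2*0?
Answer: 25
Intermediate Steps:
E = 0
Z(r) = 2*r
(-5 + Z(E))² = (-5 + 2*0)² = (-5 + 0)² = (-5)² = 25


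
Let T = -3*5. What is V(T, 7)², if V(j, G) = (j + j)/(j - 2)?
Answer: 900/289 ≈ 3.1142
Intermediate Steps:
T = -15
V(j, G) = 2*j/(-2 + j) (V(j, G) = (2*j)/(-2 + j) = 2*j/(-2 + j))
V(T, 7)² = (2*(-15)/(-2 - 15))² = (2*(-15)/(-17))² = (2*(-15)*(-1/17))² = (30/17)² = 900/289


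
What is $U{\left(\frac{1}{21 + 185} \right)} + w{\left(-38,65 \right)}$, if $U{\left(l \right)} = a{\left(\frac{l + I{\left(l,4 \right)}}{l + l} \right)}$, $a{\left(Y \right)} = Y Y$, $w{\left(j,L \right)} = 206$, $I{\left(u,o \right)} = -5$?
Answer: $\frac{1059665}{4} \approx 2.6492 \cdot 10^{5}$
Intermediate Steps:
$a{\left(Y \right)} = Y^{2}$
$U{\left(l \right)} = \frac{\left(-5 + l\right)^{2}}{4 l^{2}}$ ($U{\left(l \right)} = \left(\frac{l - 5}{l + l}\right)^{2} = \left(\frac{-5 + l}{2 l}\right)^{2} = \frac{\left(-5 + l\right)^{2}}{4 l^{2}}$)
$U{\left(\frac{1}{21 + 185} \right)} + w{\left(-38,65 \right)} = \frac{\left(-5 + \frac{1}{21 + 185}\right)^{2}}{4 \frac{1}{\left(21 + 185\right)^{2}}} + 206 = \frac{\left(-5 + \frac{1}{206}\right)^{2}}{4 \cdot \frac{1}{42436}} + 206 = \frac{\frac{1}{(\frac{1}{206})^{2}} \left(-5 + \frac{1}{206}\right)^{2}}{4} + 206 = \frac{1}{4} \cdot 42436 \left(- \frac{1029}{206}\right)^{2} + 206 = \frac{1}{4} \cdot 42436 \cdot \frac{1058841}{42436} + 206 = \frac{1058841}{4} + 206 = \frac{1059665}{4}$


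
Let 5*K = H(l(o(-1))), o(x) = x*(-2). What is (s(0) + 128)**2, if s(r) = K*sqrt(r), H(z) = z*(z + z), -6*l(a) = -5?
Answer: 16384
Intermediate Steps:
o(x) = -2*x
l(a) = 5/6 (l(a) = -1/6*(-5) = 5/6)
H(z) = 2*z**2 (H(z) = z*(2*z) = 2*z**2)
K = 5/18 (K = (2*(5/6)**2)/5 = (2*(25/36))/5 = (1/5)*(25/18) = 5/18 ≈ 0.27778)
s(r) = 5*sqrt(r)/18
(s(0) + 128)**2 = (5*sqrt(0)/18 + 128)**2 = ((5/18)*0 + 128)**2 = (0 + 128)**2 = 128**2 = 16384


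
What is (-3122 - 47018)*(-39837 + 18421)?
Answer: 1073798240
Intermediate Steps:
(-3122 - 47018)*(-39837 + 18421) = -50140*(-21416) = 1073798240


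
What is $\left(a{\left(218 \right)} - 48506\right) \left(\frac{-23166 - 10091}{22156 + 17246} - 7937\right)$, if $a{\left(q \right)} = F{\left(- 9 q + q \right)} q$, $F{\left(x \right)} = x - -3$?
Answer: $\frac{66939004106482}{19701} \approx 3.3977 \cdot 10^{9}$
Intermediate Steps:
$F{\left(x \right)} = 3 + x$ ($F{\left(x \right)} = x + 3 = 3 + x$)
$a{\left(q \right)} = q \left(3 - 8 q\right)$ ($a{\left(q \right)} = \left(3 + \left(- 9 q + q\right)\right) q = \left(3 - 8 q\right) q = q \left(3 - 8 q\right)$)
$\left(a{\left(218 \right)} - 48506\right) \left(\frac{-23166 - 10091}{22156 + 17246} - 7937\right) = \left(218 \left(3 - 1744\right) - 48506\right) \left(\frac{-23166 - 10091}{22156 + 17246} - 7937\right) = \left(218 \left(3 - 1744\right) - 48506\right) \left(- \frac{33257}{39402} - 7937\right) = \left(218 \left(-1741\right) - 48506\right) \left(\left(-33257\right) \frac{1}{39402} - 7937\right) = \left(-379538 - 48506\right) \left(- \frac{33257}{39402} - 7937\right) = \left(-428044\right) \left(- \frac{312766931}{39402}\right) = \frac{66939004106482}{19701}$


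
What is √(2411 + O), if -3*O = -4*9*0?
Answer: √2411 ≈ 49.102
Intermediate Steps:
O = 0 (O = -(-4*9)*0/3 = -(-12)*0 = -⅓*0 = 0)
√(2411 + O) = √(2411 + 0) = √2411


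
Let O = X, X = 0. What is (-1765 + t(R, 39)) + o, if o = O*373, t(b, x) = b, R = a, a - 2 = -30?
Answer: -1793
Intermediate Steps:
a = -28 (a = 2 - 30 = -28)
O = 0
R = -28
o = 0 (o = 0*373 = 0)
(-1765 + t(R, 39)) + o = (-1765 - 28) + 0 = -1793 + 0 = -1793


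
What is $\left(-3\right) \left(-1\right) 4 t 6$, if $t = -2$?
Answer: $-144$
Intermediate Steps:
$\left(-3\right) \left(-1\right) 4 t 6 = \left(-3\right) \left(-1\right) 4 \left(-2\right) 6 = 3 \left(\left(-8\right) 6\right) = 3 \left(-48\right) = -144$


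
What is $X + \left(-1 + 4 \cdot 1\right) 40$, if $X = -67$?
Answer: $53$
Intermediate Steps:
$X + \left(-1 + 4 \cdot 1\right) 40 = -67 + \left(-1 + 4 \cdot 1\right) 40 = -67 + \left(-1 + 4\right) 40 = -67 + 3 \cdot 40 = -67 + 120 = 53$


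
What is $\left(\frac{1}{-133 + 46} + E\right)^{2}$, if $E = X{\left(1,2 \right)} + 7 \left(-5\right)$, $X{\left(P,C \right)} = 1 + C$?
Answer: $\frac{7756225}{7569} \approx 1024.7$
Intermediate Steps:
$E = -32$ ($E = \left(1 + 2\right) + 7 \left(-5\right) = 3 - 35 = -32$)
$\left(\frac{1}{-133 + 46} + E\right)^{2} = \left(\frac{1}{-133 + 46} - 32\right)^{2} = \left(\frac{1}{-87} - 32\right)^{2} = \left(- \frac{1}{87} - 32\right)^{2} = \left(- \frac{2785}{87}\right)^{2} = \frac{7756225}{7569}$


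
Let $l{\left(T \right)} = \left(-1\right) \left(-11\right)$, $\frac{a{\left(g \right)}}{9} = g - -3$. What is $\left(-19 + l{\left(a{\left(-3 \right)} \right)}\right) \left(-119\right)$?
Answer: $952$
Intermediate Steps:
$a{\left(g \right)} = 27 + 9 g$ ($a{\left(g \right)} = 9 \left(g - -3\right) = 9 \left(g + 3\right) = 9 \left(3 + g\right) = 27 + 9 g$)
$l{\left(T \right)} = 11$
$\left(-19 + l{\left(a{\left(-3 \right)} \right)}\right) \left(-119\right) = \left(-19 + 11\right) \left(-119\right) = \left(-8\right) \left(-119\right) = 952$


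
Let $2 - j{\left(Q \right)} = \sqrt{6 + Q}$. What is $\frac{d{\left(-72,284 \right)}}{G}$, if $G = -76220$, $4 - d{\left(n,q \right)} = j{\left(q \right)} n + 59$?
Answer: $- \frac{89}{76220} + \frac{18 \sqrt{290}}{19055} \approx 0.014919$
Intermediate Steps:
$j{\left(Q \right)} = 2 - \sqrt{6 + Q}$
$d{\left(n,q \right)} = -55 - n \left(2 - \sqrt{6 + q}\right)$ ($d{\left(n,q \right)} = 4 - \left(\left(2 - \sqrt{6 + q}\right) n + 59\right) = 4 - \left(n \left(2 - \sqrt{6 + q}\right) + 59\right) = 4 - \left(59 + n \left(2 - \sqrt{6 + q}\right)\right) = -55 - n \left(2 - \sqrt{6 + q}\right)$)
$\frac{d{\left(-72,284 \right)}}{G} = \frac{-55 - 72 \left(-2 + \sqrt{6 + 284}\right)}{-76220} = \left(-55 - 72 \left(-2 + \sqrt{290}\right)\right) \left(- \frac{1}{76220}\right) = \left(-55 + \left(144 - 72 \sqrt{290}\right)\right) \left(- \frac{1}{76220}\right) = \left(89 - 72 \sqrt{290}\right) \left(- \frac{1}{76220}\right) = - \frac{89}{76220} + \frac{18 \sqrt{290}}{19055}$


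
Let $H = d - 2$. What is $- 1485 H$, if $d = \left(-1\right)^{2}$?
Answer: $1485$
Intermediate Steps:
$d = 1$
$H = -1$ ($H = 1 - 2 = -1$)
$- 1485 H = \left(-1485\right) \left(-1\right) = 1485$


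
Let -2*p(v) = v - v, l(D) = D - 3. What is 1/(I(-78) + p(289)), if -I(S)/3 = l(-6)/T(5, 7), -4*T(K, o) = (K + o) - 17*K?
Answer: 73/108 ≈ 0.67593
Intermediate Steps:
l(D) = -3 + D
T(K, o) = 4*K - o/4 (T(K, o) = -((K + o) - 17*K)/4 = -(o - 16*K)/4 = 4*K - o/4)
p(v) = 0 (p(v) = -(v - v)/2 = -½*0 = 0)
I(S) = 108/73 (I(S) = -3*(-3 - 6)/(4*5 - ¼*7) = -(-27)/(20 - 7/4) = -(-27)/73/4 = -(-27)*4/73 = -3*(-36/73) = 108/73)
1/(I(-78) + p(289)) = 1/(108/73 + 0) = 1/(108/73) = 73/108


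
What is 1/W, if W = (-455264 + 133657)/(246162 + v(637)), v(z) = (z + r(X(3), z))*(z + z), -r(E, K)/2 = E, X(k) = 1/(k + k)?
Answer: -3171826/964821 ≈ -3.2875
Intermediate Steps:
X(k) = 1/(2*k)
r(E, K) = -2*E
v(z) = 2*z*(-⅓ + z) (v(z) = (z - 1/3)*(z + z) = (z - 1/3)*(2*z) = (z - 2*⅙)*(2*z) = (z - ⅓)*(2*z) = (-⅓ + z)*(2*z) = 2*z*(-⅓ + z))
W = -964821/3171826 (W = (-455264 + 133657)/(246162 + (⅔)*637*(-1 + 3*637)) = -321607/(246162 + (⅔)*637*(-1 + 1911)) = -321607/(246162 + (⅔)*637*1910) = -321607/(246162 + 2433340/3) = -321607/3171826/3 = -321607*3/3171826 = -964821/3171826 ≈ -0.30418)
1/W = 1/(-964821/3171826) = -3171826/964821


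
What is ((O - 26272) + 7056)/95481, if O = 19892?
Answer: 676/95481 ≈ 0.0070799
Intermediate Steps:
((O - 26272) + 7056)/95481 = ((19892 - 26272) + 7056)/95481 = (-6380 + 7056)*(1/95481) = 676*(1/95481) = 676/95481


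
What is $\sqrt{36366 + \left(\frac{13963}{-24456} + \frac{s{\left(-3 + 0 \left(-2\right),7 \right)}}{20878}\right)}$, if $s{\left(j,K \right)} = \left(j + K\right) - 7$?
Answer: $\frac{\sqrt{592539585719093693538}}{127648092} \approx 190.7$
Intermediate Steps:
$s{\left(j,K \right)} = -7 + K + j$ ($s{\left(j,K \right)} = \left(K + j\right) - 7 = -7 + K + j$)
$\sqrt{36366 + \left(\frac{13963}{-24456} + \frac{s{\left(-3 + 0 \left(-2\right),7 \right)}}{20878}\right)} = \sqrt{36366 + \left(\frac{13963}{-24456} + \frac{-7 + 7 + \left(-3 + 0 \left(-2\right)\right)}{20878}\right)} = \sqrt{36366 + \left(13963 \left(- \frac{1}{24456}\right) + \left(-7 + 7 + \left(-3 + 0\right)\right) \frac{1}{20878}\right)} = \sqrt{36366 - \left(\frac{13963}{24456} - \left(-7 + 7 - 3\right) \frac{1}{20878}\right)} = \sqrt{36366 - \frac{145796441}{255296184}} = \sqrt{\frac{9283955230903}{255296184}} = \frac{\sqrt{592539585719093693538}}{127648092}$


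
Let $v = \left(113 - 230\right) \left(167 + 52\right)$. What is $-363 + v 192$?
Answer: $-4919979$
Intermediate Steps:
$v = -25623$ ($v = \left(-117\right) 219 = -25623$)
$-363 + v 192 = -363 - 4919616 = -4919979$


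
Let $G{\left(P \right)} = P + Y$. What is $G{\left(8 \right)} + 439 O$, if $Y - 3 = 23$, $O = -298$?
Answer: $-130788$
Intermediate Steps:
$Y = 26$ ($Y = 3 + 23 = 26$)
$G{\left(P \right)} = 26 + P$ ($G{\left(P \right)} = P + 26 = 26 + P$)
$G{\left(8 \right)} + 439 O = \left(26 + 8\right) + 439 \left(-298\right) = 34 - 130822 = -130788$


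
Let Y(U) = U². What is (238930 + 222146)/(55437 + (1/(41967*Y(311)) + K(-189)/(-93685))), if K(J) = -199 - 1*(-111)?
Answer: 6262002686126705265/752905483679087797 ≈ 8.3171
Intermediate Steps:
K(J) = -88 (K(J) = -199 + 111 = -88)
(238930 + 222146)/(55437 + (1/(41967*Y(311)) + K(-189)/(-93685))) = (238930 + 222146)/(55437 + (1/(41967*(311²)) - 88/(-93685))) = 461076/(55437 + ((1/41967)/96721 - 88*(-1/93685))) = 461076/(55437 + ((1/41967)*(1/96721) + 88/93685)) = 461076/(55437 + (1/4059090207 + 88/93685)) = 461076/(55437 + 357200031901/380275866042795) = 461076/(21081353543014458316/380275866042795) = 461076*(380275866042795/21081353543014458316) = 6262002686126705265/752905483679087797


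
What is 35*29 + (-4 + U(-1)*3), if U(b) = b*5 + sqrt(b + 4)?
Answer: 996 + 3*sqrt(3) ≈ 1001.2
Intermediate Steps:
U(b) = sqrt(4 + b) + 5*b (U(b) = 5*b + sqrt(4 + b) = sqrt(4 + b) + 5*b)
35*29 + (-4 + U(-1)*3) = 35*29 + (-4 + (sqrt(4 - 1) + 5*(-1))*3) = 1015 + (-4 + (sqrt(3) - 5)*3) = 1015 + (-4 + (-5 + sqrt(3))*3) = 1015 + (-4 + (-15 + 3*sqrt(3))) = 1015 + (-19 + 3*sqrt(3)) = 996 + 3*sqrt(3)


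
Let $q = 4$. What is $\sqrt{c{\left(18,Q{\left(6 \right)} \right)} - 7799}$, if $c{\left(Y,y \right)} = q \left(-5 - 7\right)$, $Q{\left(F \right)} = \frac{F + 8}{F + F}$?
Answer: $i \sqrt{7847} \approx 88.583 i$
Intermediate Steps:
$Q{\left(F \right)} = \frac{8 + F}{2 F}$
$c{\left(Y,y \right)} = -48$ ($c{\left(Y,y \right)} = 4 \left(-5 - 7\right) = 4 \left(-12\right) = -48$)
$\sqrt{c{\left(18,Q{\left(6 \right)} \right)} - 7799} = \sqrt{-48 - 7799} = \sqrt{-7847} = i \sqrt{7847}$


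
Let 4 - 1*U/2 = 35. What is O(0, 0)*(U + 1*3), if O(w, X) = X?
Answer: 0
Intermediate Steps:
U = -62 (U = 8 - 2*35 = 8 - 70 = -62)
O(0, 0)*(U + 1*3) = 0*(-62 + 1*3) = 0*(-62 + 3) = 0*(-59) = 0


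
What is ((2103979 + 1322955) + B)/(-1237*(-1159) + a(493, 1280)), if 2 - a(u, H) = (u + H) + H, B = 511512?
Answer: 1969223/715316 ≈ 2.7529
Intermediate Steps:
a(u, H) = 2 - u - 2*H (a(u, H) = 2 - ((u + H) + H) = 2 - ((H + u) + H) = 2 - (u + 2*H) = 2 + (-u - 2*H) = 2 - u - 2*H)
((2103979 + 1322955) + B)/(-1237*(-1159) + a(493, 1280)) = ((2103979 + 1322955) + 511512)/(-1237*(-1159) + (2 - 1*493 - 2*1280)) = (3426934 + 511512)/(1433683 + (2 - 493 - 2560)) = 3938446/(1433683 - 3051) = 3938446/1430632 = 3938446*(1/1430632) = 1969223/715316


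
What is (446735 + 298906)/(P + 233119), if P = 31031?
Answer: 82849/29350 ≈ 2.8228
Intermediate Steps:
(446735 + 298906)/(P + 233119) = (446735 + 298906)/(31031 + 233119) = 745641/264150 = 745641*(1/264150) = 82849/29350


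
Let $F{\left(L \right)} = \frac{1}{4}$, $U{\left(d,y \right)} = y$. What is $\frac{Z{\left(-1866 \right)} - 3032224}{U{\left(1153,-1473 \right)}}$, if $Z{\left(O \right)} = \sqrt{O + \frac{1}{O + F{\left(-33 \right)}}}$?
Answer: $\frac{3032224}{1473} - \frac{i \sqrt{103929454406}}{10992999} \approx 2058.5 - 0.029326 i$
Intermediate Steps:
$F{\left(L \right)} = \frac{1}{4}$
$Z{\left(O \right)} = \sqrt{O + \frac{1}{\frac{1}{4} + O}}$ ($Z{\left(O \right)} = \sqrt{O + \frac{1}{O + \frac{1}{4}}} = \sqrt{O + \frac{1}{\frac{1}{4} + O}}$)
$\frac{Z{\left(-1866 \right)} - 3032224}{U{\left(1153,-1473 \right)}} = \frac{\sqrt{\frac{4 - 1866 \left(1 + 4 \left(-1866\right)\right)}{1 + 4 \left(-1866\right)}} - 3032224}{-1473} = \left(\sqrt{\frac{4 - 1866 \left(1 - 7464\right)}{1 - 7464}} - 3032224\right) \left(- \frac{1}{1473}\right) = \left(\sqrt{\frac{4 - -13925958}{-7463}} - 3032224\right) \left(- \frac{1}{1473}\right) = \left(\sqrt{- \frac{4 + 13925958}{7463}} - 3032224\right) \left(- \frac{1}{1473}\right) = \left(\sqrt{\left(- \frac{1}{7463}\right) 13925962} - 3032224\right) \left(- \frac{1}{1473}\right) = \left(\sqrt{- \frac{13925962}{7463}} - 3032224\right) \left(- \frac{1}{1473}\right) = \left(\frac{i \sqrt{103929454406}}{7463} - 3032224\right) \left(- \frac{1}{1473}\right) = \left(-3032224 + \frac{i \sqrt{103929454406}}{7463}\right) \left(- \frac{1}{1473}\right) = \frac{3032224}{1473} - \frac{i \sqrt{103929454406}}{10992999}$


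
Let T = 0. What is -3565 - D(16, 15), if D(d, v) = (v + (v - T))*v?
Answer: -4015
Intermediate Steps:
D(d, v) = 2*v² (D(d, v) = (v + (v - 1*0))*v = (v + (v + 0))*v = (v + v)*v = (2*v)*v = 2*v²)
-3565 - D(16, 15) = -3565 - 2*15² = -3565 - 2*225 = -3565 - 1*450 = -3565 - 450 = -4015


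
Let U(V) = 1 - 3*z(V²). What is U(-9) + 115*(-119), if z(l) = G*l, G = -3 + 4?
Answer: -13927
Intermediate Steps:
G = 1
z(l) = l (z(l) = 1*l = l)
U(V) = 1 - 3*V²
U(-9) + 115*(-119) = (1 - 3*(-9)²) + 115*(-119) = (1 - 3*81) - 13685 = (1 - 243) - 13685 = -242 - 13685 = -13927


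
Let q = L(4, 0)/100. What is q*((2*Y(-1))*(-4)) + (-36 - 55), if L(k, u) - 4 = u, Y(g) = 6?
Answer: -2323/25 ≈ -92.920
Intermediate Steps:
L(k, u) = 4 + u
q = 1/25 (q = (4 + 0)/100 = 4*(1/100) = 1/25 ≈ 0.040000)
q*((2*Y(-1))*(-4)) + (-36 - 55) = ((2*6)*(-4))/25 + (-36 - 55) = (12*(-4))/25 - 91 = (1/25)*(-48) - 91 = -48/25 - 91 = -2323/25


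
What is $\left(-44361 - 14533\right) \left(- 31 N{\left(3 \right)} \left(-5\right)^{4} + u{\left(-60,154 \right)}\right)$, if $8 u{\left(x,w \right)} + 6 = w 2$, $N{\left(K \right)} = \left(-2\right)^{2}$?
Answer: $\frac{9124123503}{2} \approx 4.5621 \cdot 10^{9}$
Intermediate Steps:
$N{\left(K \right)} = 4$
$u{\left(x,w \right)} = - \frac{3}{4} + \frac{w}{4}$ ($u{\left(x,w \right)} = - \frac{3}{4} + \frac{w 2}{8} = - \frac{3}{4} + \frac{2 w}{8} = - \frac{3}{4} + \frac{w}{4}$)
$\left(-44361 - 14533\right) \left(- 31 N{\left(3 \right)} \left(-5\right)^{4} + u{\left(-60,154 \right)}\right) = \left(-44361 - 14533\right) \left(\left(-31\right) 4 \left(-5\right)^{4} + \left(- \frac{3}{4} + \frac{1}{4} \cdot 154\right)\right) = - 58894 \left(\left(-124\right) 625 + \left(- \frac{3}{4} + \frac{77}{2}\right)\right) = - 58894 \left(-77500 + \frac{151}{4}\right) = \left(-58894\right) \left(- \frac{309849}{4}\right) = \frac{9124123503}{2}$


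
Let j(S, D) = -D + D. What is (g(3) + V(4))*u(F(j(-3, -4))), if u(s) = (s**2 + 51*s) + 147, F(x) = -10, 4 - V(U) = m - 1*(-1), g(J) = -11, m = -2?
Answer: 1578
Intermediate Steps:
j(S, D) = 0
V(U) = 5 (V(U) = 4 - (-2 - 1*(-1)) = 4 - (-2 + 1) = 4 - 1*(-1) = 4 + 1 = 5)
u(s) = 147 + s**2 + 51*s
(g(3) + V(4))*u(F(j(-3, -4))) = (-11 + 5)*(147 + (-10)**2 + 51*(-10)) = -6*(147 + 100 - 510) = -6*(-263) = 1578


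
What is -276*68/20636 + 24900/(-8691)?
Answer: -56412424/14945623 ≈ -3.7745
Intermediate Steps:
-276*68/20636 + 24900/(-8691) = -18768*1/20636 + 24900*(-1/8691) = -4692/5159 - 8300/2897 = -56412424/14945623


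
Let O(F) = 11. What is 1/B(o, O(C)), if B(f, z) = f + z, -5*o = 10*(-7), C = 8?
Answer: 1/25 ≈ 0.040000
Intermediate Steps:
o = 14 (o = -2*(-7) = -⅕*(-70) = 14)
1/B(o, O(C)) = 1/(14 + 11) = 1/25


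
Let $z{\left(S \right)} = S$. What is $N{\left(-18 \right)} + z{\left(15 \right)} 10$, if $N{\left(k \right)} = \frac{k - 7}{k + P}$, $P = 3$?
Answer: $\frac{455}{3} \approx 151.67$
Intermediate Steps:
$N{\left(k \right)} = \frac{-7 + k}{3 + k}$ ($N{\left(k \right)} = \frac{k - 7}{k + 3} = \frac{-7 + k}{3 + k}$)
$N{\left(-18 \right)} + z{\left(15 \right)} 10 = \frac{-7 - 18}{3 - 18} + 15 \cdot 10 = \frac{1}{-15} \left(-25\right) + 150 = \left(- \frac{1}{15}\right) \left(-25\right) + 150 = \frac{5}{3} + 150 = \frac{455}{3}$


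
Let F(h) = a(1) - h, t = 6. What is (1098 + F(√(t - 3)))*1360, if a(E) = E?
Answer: 1494640 - 1360*√3 ≈ 1.4923e+6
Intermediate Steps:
F(h) = 1 - h
(1098 + F(√(t - 3)))*1360 = (1098 + (1 - √(6 - 3)))*1360 = (1098 + (1 - √3))*1360 = (1099 - √3)*1360 = 1494640 - 1360*√3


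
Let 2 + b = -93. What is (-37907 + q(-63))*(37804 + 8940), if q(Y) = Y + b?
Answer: -1779310360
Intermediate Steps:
b = -95 (b = -2 - 93 = -95)
q(Y) = -95 + Y (q(Y) = Y - 95 = -95 + Y)
(-37907 + q(-63))*(37804 + 8940) = (-37907 + (-95 - 63))*(37804 + 8940) = (-37907 - 158)*46744 = -38065*46744 = -1779310360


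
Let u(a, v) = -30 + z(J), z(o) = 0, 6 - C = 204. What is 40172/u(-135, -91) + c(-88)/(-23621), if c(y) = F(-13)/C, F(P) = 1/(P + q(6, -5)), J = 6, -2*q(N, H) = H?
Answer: -328794824363/245540295 ≈ -1339.1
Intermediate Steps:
C = -198 (C = 6 - 1*204 = 6 - 204 = -198)
q(N, H) = -H/2
F(P) = 1/(5/2 + P) (F(P) = 1/(P - ½*(-5)) = 1/(P + 5/2) = 1/(5/2 + P))
u(a, v) = -30 (u(a, v) = -30 + 0 = -30)
c(y) = 1/2079 (c(y) = (2/(5 + 2*(-13)))/(-198) = (2/(5 - 26))*(-1/198) = (2/(-21))*(-1/198) = (2*(-1/21))*(-1/198) = -2/21*(-1/198) = 1/2079)
40172/u(-135, -91) + c(-88)/(-23621) = 40172/(-30) + (1/2079)/(-23621) = 40172*(-1/30) + (1/2079)*(-1/23621) = -20086/15 - 1/49108059 = -328794824363/245540295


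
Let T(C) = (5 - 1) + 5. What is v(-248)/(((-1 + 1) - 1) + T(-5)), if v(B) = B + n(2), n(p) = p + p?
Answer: -61/2 ≈ -30.500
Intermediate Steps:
n(p) = 2*p
T(C) = 9 (T(C) = 4 + 5 = 9)
v(B) = 4 + B (v(B) = B + 2*2 = B + 4 = 4 + B)
v(-248)/(((-1 + 1) - 1) + T(-5)) = (4 - 248)/(((-1 + 1) - 1) + 9) = -244/((0 - 1) + 9) = -244/(-1 + 9) = -244/8 = (1/8)*(-244) = -61/2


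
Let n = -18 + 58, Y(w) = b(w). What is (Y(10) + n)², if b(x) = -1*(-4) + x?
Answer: 2916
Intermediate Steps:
b(x) = 4 + x
Y(w) = 4 + w
n = 40
(Y(10) + n)² = ((4 + 10) + 40)² = (14 + 40)² = 54² = 2916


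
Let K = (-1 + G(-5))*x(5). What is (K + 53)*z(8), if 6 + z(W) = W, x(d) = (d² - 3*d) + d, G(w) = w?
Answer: -74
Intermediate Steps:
x(d) = d² - 2*d
z(W) = -6 + W
K = -90 (K = (-1 - 5)*(5*(-2 + 5)) = -30*3 = -6*15 = -90)
(K + 53)*z(8) = (-90 + 53)*(-6 + 8) = -37*2 = -74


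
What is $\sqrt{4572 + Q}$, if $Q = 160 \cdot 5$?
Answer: $2 \sqrt{1343} \approx 73.294$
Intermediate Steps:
$Q = 800$
$\sqrt{4572 + Q} = \sqrt{4572 + 800} = \sqrt{5372} = 2 \sqrt{1343}$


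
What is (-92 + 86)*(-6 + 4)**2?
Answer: -24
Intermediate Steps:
(-92 + 86)*(-6 + 4)**2 = -6*(-2)**2 = -6*4 = -24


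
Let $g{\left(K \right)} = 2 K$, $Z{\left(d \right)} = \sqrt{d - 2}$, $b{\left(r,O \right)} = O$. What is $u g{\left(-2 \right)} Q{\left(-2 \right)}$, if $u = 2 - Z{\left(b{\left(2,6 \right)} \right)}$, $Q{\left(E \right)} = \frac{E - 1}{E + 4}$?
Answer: $0$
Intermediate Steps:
$Z{\left(d \right)} = \sqrt{-2 + d}$
$Q{\left(E \right)} = \frac{-1 + E}{4 + E}$
$u = 0$ ($u = 2 - \sqrt{-2 + 6} = 2 - \sqrt{4} = 2 - 2 = 0$)
$u g{\left(-2 \right)} Q{\left(-2 \right)} = 0 \cdot 2 \left(-2\right) \frac{-1 - 2}{4 - 2} = 0 \left(-4\right) \frac{1}{2} \left(-3\right) = 0 \cdot \frac{1}{2} \left(-3\right) = 0 \left(- \frac{3}{2}\right) = 0$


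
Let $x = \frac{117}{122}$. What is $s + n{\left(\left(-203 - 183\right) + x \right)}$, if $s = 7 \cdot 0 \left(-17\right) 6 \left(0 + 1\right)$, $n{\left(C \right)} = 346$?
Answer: $346$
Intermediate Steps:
$x = \frac{117}{122}$ ($x = 117 \cdot \frac{1}{122} = \frac{117}{122} \approx 0.95902$)
$s = 0$ ($s = 7 \cdot 0 \cdot 6 \cdot 1 = 0 \cdot 6 = 0$)
$s + n{\left(\left(-203 - 183\right) + x \right)} = 0 + 346 = 346$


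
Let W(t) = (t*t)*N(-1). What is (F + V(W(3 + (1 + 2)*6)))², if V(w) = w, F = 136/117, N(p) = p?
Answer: 2648234521/13689 ≈ 1.9346e+5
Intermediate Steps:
W(t) = -t² (W(t) = (t*t)*(-1) = t²*(-1) = -t²)
F = 136/117 (F = 136*(1/117) = 136/117 ≈ 1.1624)
(F + V(W(3 + (1 + 2)*6)))² = (136/117 - (3 + (1 + 2)*6)²)² = (136/117 - (3 + 3*6)²)² = (136/117 - (3 + 18)²)² = (136/117 - 1*21²)² = (136/117 - 1*441)² = (136/117 - 441)² = (-51461/117)² = 2648234521/13689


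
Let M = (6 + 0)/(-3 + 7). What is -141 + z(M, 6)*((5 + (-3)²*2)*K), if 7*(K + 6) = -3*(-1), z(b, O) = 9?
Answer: -9060/7 ≈ -1294.3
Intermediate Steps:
M = 3/2 (M = 6/4 = 6*(¼) = 3/2 ≈ 1.5000)
K = -39/7 (K = -6 + (-3*(-1))/7 = -6 + (⅐)*3 = -6 + 3/7 = -39/7 ≈ -5.5714)
-141 + z(M, 6)*((5 + (-3)²*2)*K) = -141 + 9*((5 + (-3)²*2)*(-39/7)) = -141 + 9*((5 + 9*2)*(-39/7)) = -141 + 9*((5 + 18)*(-39/7)) = -141 + 9*(23*(-39/7)) = -141 + 9*(-897/7) = -141 - 8073/7 = -9060/7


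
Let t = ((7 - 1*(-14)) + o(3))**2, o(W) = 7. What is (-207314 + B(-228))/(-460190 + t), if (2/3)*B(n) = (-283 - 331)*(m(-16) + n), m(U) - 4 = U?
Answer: -6863/229703 ≈ -0.029878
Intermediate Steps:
t = 784 (t = ((7 - 1*(-14)) + 7)**2 = ((7 + 14) + 7)**2 = (21 + 7)**2 = 28**2 = 784)
m(U) = 4 + U
B(n) = 11052 - 921*n (B(n) = 3*((-283 - 331)*((4 - 16) + n))/2 = 3*(-614*(-12 + n))/2 = 3*(7368 - 614*n)/2 = 11052 - 921*n)
(-207314 + B(-228))/(-460190 + t) = (-207314 + (11052 - 921*(-228)))/(-460190 + 784) = (-207314 + (11052 + 209988))/(-459406) = (-207314 + 221040)*(-1/459406) = 13726*(-1/459406) = -6863/229703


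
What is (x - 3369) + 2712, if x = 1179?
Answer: 522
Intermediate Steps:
(x - 3369) + 2712 = (1179 - 3369) + 2712 = -2190 + 2712 = 522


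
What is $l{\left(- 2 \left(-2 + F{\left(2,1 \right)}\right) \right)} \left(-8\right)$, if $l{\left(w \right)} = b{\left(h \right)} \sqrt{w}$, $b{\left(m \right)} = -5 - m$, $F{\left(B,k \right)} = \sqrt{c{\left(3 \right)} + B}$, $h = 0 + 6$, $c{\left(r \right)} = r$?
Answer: $88 \sqrt{4 - 2 \sqrt{5}} \approx 60.467 i$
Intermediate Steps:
$h = 6$
$F{\left(B,k \right)} = \sqrt{3 + B}$
$l{\left(w \right)} = - 11 \sqrt{w}$ ($l{\left(w \right)} = \left(-5 - 6\right) \sqrt{w} = - 11 \sqrt{w}$)
$l{\left(- 2 \left(-2 + F{\left(2,1 \right)}\right) \right)} \left(-8\right) = - 11 \sqrt{- 2 \left(-2 + \sqrt{3 + 2}\right)} \left(-8\right) = - 11 \sqrt{- 2 \left(-2 + \sqrt{5}\right)} \left(-8\right) = - 11 \sqrt{4 - 2 \sqrt{5}} \left(-8\right) = 88 \sqrt{4 - 2 \sqrt{5}}$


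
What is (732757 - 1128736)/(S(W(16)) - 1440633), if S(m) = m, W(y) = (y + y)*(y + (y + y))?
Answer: 131993/479699 ≈ 0.27516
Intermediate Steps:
W(y) = 6*y² (W(y) = (2*y)*(y + 2*y) = (2*y)*(3*y) = 6*y²)
(732757 - 1128736)/(S(W(16)) - 1440633) = (732757 - 1128736)/(6*16² - 1440633) = -395979/(6*256 - 1440633) = -395979/(1536 - 1440633) = -395979/(-1439097) = -395979*(-1/1439097) = 131993/479699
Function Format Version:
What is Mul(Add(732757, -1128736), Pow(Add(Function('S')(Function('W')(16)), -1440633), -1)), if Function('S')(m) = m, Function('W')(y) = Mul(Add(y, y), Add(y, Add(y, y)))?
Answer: Rational(131993, 479699) ≈ 0.27516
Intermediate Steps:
Function('W')(y) = Mul(6, Pow(y, 2)) (Function('W')(y) = Mul(Mul(2, y), Add(y, Mul(2, y))) = Mul(Mul(2, y), Mul(3, y)) = Mul(6, Pow(y, 2)))
Mul(Add(732757, -1128736), Pow(Add(Function('S')(Function('W')(16)), -1440633), -1)) = Mul(Add(732757, -1128736), Pow(Add(Mul(6, Pow(16, 2)), -1440633), -1)) = Mul(-395979, Pow(Add(Mul(6, 256), -1440633), -1)) = Mul(-395979, Pow(Add(1536, -1440633), -1)) = Mul(-395979, Pow(-1439097, -1)) = Mul(-395979, Rational(-1, 1439097)) = Rational(131993, 479699)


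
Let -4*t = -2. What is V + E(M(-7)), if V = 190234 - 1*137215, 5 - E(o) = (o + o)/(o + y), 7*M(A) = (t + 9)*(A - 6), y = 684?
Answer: 26034810/491 ≈ 53024.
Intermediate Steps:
t = 1/2 (t = -1/4*(-2) = 1/2 ≈ 0.50000)
M(A) = -57/7 + 19*A/14 (M(A) = ((1/2 + 9)*(A - 6))/7 = (19*(-6 + A)/2)/7 = (-57 + 19*A/2)/7 = -57/7 + 19*A/14)
E(o) = 5 - 2*o/(684 + o) (E(o) = 5 - (o + o)/(o + 684) = 5 - 2*o/(684 + o))
V = 53019 (V = 190234 - 137215 = 53019)
V + E(M(-7)) = 53019 + 3*(1140 + (-57/7 + (19/14)*(-7)))/(684 + (-57/7 + (19/14)*(-7))) = 53019 + 3*(1140 + (-57/7 - 19/2))/(684 + (-57/7 - 19/2)) = 53019 + 3*(1140 - 247/14)/(684 - 247/14) = 53019 + 3*(15713/14)/(9329/14) = 53019 + 3*(14/9329)*(15713/14) = 53019 + 2481/491 = 26034810/491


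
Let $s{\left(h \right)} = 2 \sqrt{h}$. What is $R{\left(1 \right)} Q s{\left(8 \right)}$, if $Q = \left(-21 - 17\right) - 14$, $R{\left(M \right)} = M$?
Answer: $- 208 \sqrt{2} \approx -294.16$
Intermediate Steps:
$Q = -52$ ($Q = -38 - 14 = -52$)
$R{\left(1 \right)} Q s{\left(8 \right)} = 1 \left(-52\right) 2 \sqrt{8} = - 52 \cdot 2 \cdot 2 \sqrt{2} = - 52 \cdot 4 \sqrt{2} = - 208 \sqrt{2}$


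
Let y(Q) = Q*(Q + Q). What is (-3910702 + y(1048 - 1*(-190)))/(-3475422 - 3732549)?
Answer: 845414/7207971 ≈ 0.11729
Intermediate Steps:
y(Q) = 2*Q**2 (y(Q) = Q*(2*Q) = 2*Q**2)
(-3910702 + y(1048 - 1*(-190)))/(-3475422 - 3732549) = (-3910702 + 2*(1048 - 1*(-190))**2)/(-3475422 - 3732549) = (-3910702 + 2*(1048 + 190)**2)/(-7207971) = (-3910702 + 2*1238**2)*(-1/7207971) = (-3910702 + 2*1532644)*(-1/7207971) = (-3910702 + 3065288)*(-1/7207971) = -845414*(-1/7207971) = 845414/7207971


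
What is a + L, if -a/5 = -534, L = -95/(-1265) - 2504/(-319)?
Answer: 19647933/7337 ≈ 2677.9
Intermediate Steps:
L = 58143/7337 (L = -95*(-1/1265) - 2504*(-1/319) = 19/253 + 2504/319 = 58143/7337 ≈ 7.9246)
a = 2670 (a = -5*(-534) = 2670)
a + L = 2670 + 58143/7337 = 19647933/7337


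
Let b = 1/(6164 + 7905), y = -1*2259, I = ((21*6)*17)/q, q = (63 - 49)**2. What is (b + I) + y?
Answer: -442793623/196966 ≈ -2248.1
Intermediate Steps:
q = 196 (q = 14**2 = 196)
I = 153/14 (I = ((21*6)*17)/196 = (126*17)*(1/196) = 2142*(1/196) = 153/14 ≈ 10.929)
y = -2259
b = 1/14069 ≈ 7.1078e-5
(b + I) + y = (1/14069 + 153/14) - 2259 = 2152571/196966 - 2259 = -442793623/196966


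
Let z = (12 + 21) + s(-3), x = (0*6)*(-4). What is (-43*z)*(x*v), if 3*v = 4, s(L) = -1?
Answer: 0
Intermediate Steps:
v = 4/3 (v = (⅓)*4 = 4/3 ≈ 1.3333)
x = 0 (x = 0*(-4) = 0)
z = 32 (z = (12 + 21) - 1 = 33 - 1 = 32)
(-43*z)*(x*v) = (-43*32)*(0*(4/3)) = -1376*0 = 0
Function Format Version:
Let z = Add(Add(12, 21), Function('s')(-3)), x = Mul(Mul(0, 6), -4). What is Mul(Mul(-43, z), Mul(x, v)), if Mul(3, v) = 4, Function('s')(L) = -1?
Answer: 0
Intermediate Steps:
v = Rational(4, 3) (v = Mul(Rational(1, 3), 4) = Rational(4, 3) ≈ 1.3333)
x = 0 (x = Mul(0, -4) = 0)
z = 32 (z = Add(Add(12, 21), -1) = Add(33, -1) = 32)
Mul(Mul(-43, z), Mul(x, v)) = Mul(Mul(-43, 32), Mul(0, Rational(4, 3))) = Mul(-1376, 0) = 0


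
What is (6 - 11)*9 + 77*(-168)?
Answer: -12981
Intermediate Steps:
(6 - 11)*9 + 77*(-168) = -5*9 - 12936 = -45 - 12936 = -12981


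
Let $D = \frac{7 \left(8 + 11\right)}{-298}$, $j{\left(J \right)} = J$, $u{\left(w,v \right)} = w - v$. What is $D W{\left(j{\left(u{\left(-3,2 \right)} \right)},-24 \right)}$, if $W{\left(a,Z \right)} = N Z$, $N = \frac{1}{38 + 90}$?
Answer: $\frac{399}{4768} \approx 0.083683$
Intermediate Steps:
$N = \frac{1}{128} \approx 0.0078125$
$D = - \frac{133}{298}$ ($D = 7 \cdot 19 \left(- \frac{1}{298}\right) = 133 \left(- \frac{1}{298}\right) = - \frac{133}{298} \approx -0.44631$)
$W{\left(a,Z \right)} = \frac{Z}{128}$
$D W{\left(j{\left(u{\left(-3,2 \right)} \right)},-24 \right)} = - \frac{133 \cdot \frac{1}{128} \left(-24\right)}{298} = \left(- \frac{133}{298}\right) \left(- \frac{3}{16}\right) = \frac{399}{4768}$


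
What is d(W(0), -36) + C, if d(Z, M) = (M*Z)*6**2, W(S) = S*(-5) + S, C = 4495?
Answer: 4495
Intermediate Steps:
W(S) = -4*S (W(S) = -5*S + S = -4*S)
d(Z, M) = 36*M*Z (d(Z, M) = (M*Z)*36 = 36*M*Z)
d(W(0), -36) + C = 36*(-36)*(-4*0) + 4495 = 36*(-36)*0 + 4495 = 0 + 4495 = 4495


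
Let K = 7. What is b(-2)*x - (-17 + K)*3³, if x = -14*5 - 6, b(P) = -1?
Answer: 346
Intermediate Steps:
x = -76 (x = -70 - 6 = -76)
b(-2)*x - (-17 + K)*3³ = -1*(-76) - (-17 + 7)*3³ = 76 - (-10)*27 = 76 - 1*(-270) = 76 + 270 = 346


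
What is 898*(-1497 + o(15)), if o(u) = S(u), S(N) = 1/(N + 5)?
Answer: -13442611/10 ≈ -1.3443e+6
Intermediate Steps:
S(N) = 1/(5 + N)
o(u) = 1/(5 + u)
898*(-1497 + o(15)) = 898*(-1497 + 1/(5 + 15)) = 898*(-1497 + 1/20) = 898*(-29939/20) = -13442611/10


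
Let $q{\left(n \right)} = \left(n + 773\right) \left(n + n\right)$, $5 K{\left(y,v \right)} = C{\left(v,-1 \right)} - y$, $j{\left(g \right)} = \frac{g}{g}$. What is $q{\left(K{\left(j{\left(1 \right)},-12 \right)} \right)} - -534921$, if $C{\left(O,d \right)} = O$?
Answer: $\frac{13272873}{25} \approx 5.3092 \cdot 10^{5}$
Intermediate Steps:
$j{\left(g \right)} = 1$
$K{\left(y,v \right)} = - \frac{y}{5} + \frac{v}{5}$ ($K{\left(y,v \right)} = \frac{v - y}{5} = - \frac{y}{5} + \frac{v}{5}$)
$q{\left(n \right)} = 2 n \left(773 + n\right)$ ($q{\left(n \right)} = \left(773 + n\right) 2 n = 2 n \left(773 + n\right)$)
$q{\left(K{\left(j{\left(1 \right)},-12 \right)} \right)} - -534921 = 2 \left(\left(- \frac{1}{5}\right) 1 + \frac{1}{5} \left(-12\right)\right) \left(773 + \left(\left(- \frac{1}{5}\right) 1 + \frac{1}{5} \left(-12\right)\right)\right) - -534921 = 2 \left(- \frac{1}{5} - \frac{12}{5}\right) \left(773 - \frac{13}{5}\right) + 534921 = 2 \left(- \frac{13}{5}\right) \left(773 - \frac{13}{5}\right) + 534921 = 2 \left(- \frac{13}{5}\right) \frac{3852}{5} + 534921 = - \frac{100152}{25} + 534921 = \frac{13272873}{25}$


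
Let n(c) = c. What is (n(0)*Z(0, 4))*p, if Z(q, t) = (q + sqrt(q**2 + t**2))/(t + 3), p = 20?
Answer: 0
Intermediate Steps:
Z(q, t) = (q + sqrt(q**2 + t**2))/(3 + t)
(n(0)*Z(0, 4))*p = (0*((0 + sqrt(0**2 + 4**2))/(3 + 4)))*20 = (0*((0 + sqrt(0 + 16))/7))*20 = (0*((0 + sqrt(16))/7))*20 = (0*((0 + 4)/7))*20 = (0*((1/7)*4))*20 = (0*(4/7))*20 = 0*20 = 0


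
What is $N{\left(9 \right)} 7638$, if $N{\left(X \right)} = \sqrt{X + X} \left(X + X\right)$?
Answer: $412452 \sqrt{2} \approx 5.833 \cdot 10^{5}$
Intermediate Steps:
$N{\left(X \right)} = 2 \sqrt{2} X^{\frac{3}{2}}$ ($N{\left(X \right)} = \sqrt{2 X} 2 X = \sqrt{2} \sqrt{X} 2 X = 2 \sqrt{2} X^{\frac{3}{2}}$)
$N{\left(9 \right)} 7638 = 2 \sqrt{2} \cdot 9^{\frac{3}{2}} \cdot 7638 = 2 \sqrt{2} \cdot 27 \cdot 7638 = 54 \sqrt{2} \cdot 7638 = 412452 \sqrt{2}$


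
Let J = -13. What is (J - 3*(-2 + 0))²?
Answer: 49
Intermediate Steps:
(J - 3*(-2 + 0))² = (-13 - 3*(-2 + 0))² = (-13 - 3*(-2))² = (-13 + 6)² = (-7)² = 49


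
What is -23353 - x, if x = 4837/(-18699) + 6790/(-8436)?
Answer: -204646983475/8763598 ≈ -23352.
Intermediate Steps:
x = -9320619/8763598 (x = 4837*(-1/18699) + 6790*(-1/8436) = -4837/18699 - 3395/4218 = -9320619/8763598 ≈ -1.0636)
-23353 - x = -23353 - 1*(-9320619/8763598) = -23353 + 9320619/8763598 = -204646983475/8763598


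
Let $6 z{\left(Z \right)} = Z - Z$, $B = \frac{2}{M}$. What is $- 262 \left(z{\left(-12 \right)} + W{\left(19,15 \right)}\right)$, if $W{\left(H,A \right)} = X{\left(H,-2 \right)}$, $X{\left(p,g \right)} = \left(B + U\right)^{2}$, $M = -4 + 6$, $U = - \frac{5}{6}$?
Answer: $- \frac{131}{18} \approx -7.2778$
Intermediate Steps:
$U = - \frac{5}{6}$ ($U = \left(-5\right) \frac{1}{6} = - \frac{5}{6} \approx -0.83333$)
$M = 2$
$B = 1$ ($B = \frac{2}{2} = 2 \cdot \frac{1}{2} = 1$)
$X{\left(p,g \right)} = \frac{1}{36}$ ($X{\left(p,g \right)} = \left(1 - \frac{5}{6}\right)^{2} = \left(\frac{1}{6}\right)^{2} = \frac{1}{36}$)
$W{\left(H,A \right)} = \frac{1}{36}$
$z{\left(Z \right)} = 0$ ($z{\left(Z \right)} = \frac{Z - Z}{6} = \frac{1}{6} \cdot 0 = 0$)
$- 262 \left(z{\left(-12 \right)} + W{\left(19,15 \right)}\right) = - 262 \left(0 + \frac{1}{36}\right) = \left(-262\right) \frac{1}{36} = - \frac{131}{18}$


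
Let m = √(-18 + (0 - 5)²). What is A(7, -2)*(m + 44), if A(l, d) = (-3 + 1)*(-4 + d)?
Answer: 528 + 12*√7 ≈ 559.75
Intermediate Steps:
m = √7 (m = √(-18 + (-5)²) = √(-18 + 25) = √7 ≈ 2.6458)
A(l, d) = 8 - 2*d (A(l, d) = -2*(-4 + d) = 8 - 2*d)
A(7, -2)*(m + 44) = (8 - 2*(-2))*(√7 + 44) = (8 + 4)*(44 + √7) = 12*(44 + √7) = 528 + 12*√7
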